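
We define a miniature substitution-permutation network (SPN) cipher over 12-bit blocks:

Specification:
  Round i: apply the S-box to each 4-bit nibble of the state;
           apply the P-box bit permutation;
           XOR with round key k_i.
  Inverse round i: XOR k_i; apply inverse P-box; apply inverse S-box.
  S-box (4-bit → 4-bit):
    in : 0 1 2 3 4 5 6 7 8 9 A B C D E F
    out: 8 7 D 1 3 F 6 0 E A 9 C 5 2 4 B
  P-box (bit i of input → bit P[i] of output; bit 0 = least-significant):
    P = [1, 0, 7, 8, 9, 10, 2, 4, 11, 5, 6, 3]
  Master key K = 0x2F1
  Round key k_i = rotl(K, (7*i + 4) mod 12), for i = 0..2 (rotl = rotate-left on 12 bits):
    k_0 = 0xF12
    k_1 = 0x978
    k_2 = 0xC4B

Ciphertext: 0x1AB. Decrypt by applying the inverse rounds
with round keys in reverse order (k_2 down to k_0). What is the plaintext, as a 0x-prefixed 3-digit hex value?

0x13F

s_0 = ciphertext = 0x1AB
s_1 = InvRound(s_0, k_2) = 0x1DB
s_2 = InvRound(s_1, k_1) = 0x471
s_3 = InvRound(s_2, k_0) = 0x13F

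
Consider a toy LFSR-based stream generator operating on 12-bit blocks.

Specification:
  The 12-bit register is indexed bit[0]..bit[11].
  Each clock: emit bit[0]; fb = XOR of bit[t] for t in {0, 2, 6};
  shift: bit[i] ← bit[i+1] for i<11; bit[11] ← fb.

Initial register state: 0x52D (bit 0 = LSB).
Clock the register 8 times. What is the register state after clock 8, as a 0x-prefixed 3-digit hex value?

reg_0 = 0x52D
clock 1: out=1, reg = 0x296
clock 2: out=0, reg = 0x94B
clock 3: out=1, reg = 0x4A5
clock 4: out=1, reg = 0x252
clock 5: out=0, reg = 0x929
clock 6: out=1, reg = 0xC94
clock 7: out=0, reg = 0xE4A
clock 8: out=0, reg = 0xF25

0xF25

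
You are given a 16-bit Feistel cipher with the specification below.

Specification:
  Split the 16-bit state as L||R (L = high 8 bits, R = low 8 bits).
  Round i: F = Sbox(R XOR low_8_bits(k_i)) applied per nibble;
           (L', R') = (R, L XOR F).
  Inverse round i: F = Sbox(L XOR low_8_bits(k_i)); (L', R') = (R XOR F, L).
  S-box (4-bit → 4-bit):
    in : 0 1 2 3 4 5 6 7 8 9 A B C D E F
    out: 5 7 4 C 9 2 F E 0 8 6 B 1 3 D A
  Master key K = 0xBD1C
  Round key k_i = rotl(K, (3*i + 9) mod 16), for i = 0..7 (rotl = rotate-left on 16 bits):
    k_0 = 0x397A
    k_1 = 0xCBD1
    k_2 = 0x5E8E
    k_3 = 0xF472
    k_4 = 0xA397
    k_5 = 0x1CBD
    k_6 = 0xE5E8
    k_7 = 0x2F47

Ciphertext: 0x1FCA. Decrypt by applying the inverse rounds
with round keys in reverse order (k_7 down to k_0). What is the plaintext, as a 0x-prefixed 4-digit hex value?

s_0 = ciphertext = 0x1FCA
s_1 = InvRound(s_0, k_7) = 0xEA1F
s_2 = InvRound(s_1, k_6) = 0x4BEA
s_3 = InvRound(s_2, k_5) = 0x454B
s_4 = InvRound(s_3, k_4) = 0x7F45
s_5 = InvRound(s_4, k_3) = 0x167F
s_6 = InvRound(s_5, k_2) = 0xFF16
s_7 = InvRound(s_6, k_1) = 0x5BFF
s_8 = InvRound(s_7, k_0) = 0xB85B

0xB85B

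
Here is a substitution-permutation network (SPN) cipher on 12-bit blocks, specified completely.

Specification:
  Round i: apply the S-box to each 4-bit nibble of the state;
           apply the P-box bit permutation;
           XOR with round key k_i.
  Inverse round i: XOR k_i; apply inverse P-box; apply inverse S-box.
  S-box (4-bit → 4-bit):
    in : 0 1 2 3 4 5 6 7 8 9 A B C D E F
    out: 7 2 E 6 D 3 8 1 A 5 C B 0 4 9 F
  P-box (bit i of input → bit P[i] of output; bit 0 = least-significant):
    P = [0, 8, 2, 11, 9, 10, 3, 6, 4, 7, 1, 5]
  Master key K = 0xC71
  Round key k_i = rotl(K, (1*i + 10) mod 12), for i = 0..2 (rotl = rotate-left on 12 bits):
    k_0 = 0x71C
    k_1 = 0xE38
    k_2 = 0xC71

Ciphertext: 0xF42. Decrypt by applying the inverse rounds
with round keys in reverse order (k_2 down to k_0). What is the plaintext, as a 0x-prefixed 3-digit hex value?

0x748

s_0 = ciphertext = 0xF42
s_1 = InvRound(s_0, k_2) = 0x475
s_2 = InvRound(s_1, k_1) = 0xC44
s_3 = InvRound(s_2, k_0) = 0x748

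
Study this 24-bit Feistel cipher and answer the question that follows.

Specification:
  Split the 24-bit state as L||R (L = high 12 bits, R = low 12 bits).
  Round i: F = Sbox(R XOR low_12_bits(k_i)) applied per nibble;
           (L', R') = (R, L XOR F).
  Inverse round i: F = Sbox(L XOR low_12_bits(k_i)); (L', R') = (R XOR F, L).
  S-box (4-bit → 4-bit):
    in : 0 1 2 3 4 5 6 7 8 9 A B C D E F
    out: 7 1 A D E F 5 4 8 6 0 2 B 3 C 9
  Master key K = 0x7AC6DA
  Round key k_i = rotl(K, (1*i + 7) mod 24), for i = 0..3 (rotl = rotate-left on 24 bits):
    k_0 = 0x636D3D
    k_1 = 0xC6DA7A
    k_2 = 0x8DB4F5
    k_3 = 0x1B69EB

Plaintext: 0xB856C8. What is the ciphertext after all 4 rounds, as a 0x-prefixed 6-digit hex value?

s_0 = plaintext = 0xB856C8
s_1 = Round(s_0, k_0) = 0x6C891A
s_2 = Round(s_1, k_1) = 0x91AB9F
s_3 = Round(s_2, k_2) = 0xB9F04A
s_4 = Round(s_3, k_3) = 0x04AD9E

0x04AD9E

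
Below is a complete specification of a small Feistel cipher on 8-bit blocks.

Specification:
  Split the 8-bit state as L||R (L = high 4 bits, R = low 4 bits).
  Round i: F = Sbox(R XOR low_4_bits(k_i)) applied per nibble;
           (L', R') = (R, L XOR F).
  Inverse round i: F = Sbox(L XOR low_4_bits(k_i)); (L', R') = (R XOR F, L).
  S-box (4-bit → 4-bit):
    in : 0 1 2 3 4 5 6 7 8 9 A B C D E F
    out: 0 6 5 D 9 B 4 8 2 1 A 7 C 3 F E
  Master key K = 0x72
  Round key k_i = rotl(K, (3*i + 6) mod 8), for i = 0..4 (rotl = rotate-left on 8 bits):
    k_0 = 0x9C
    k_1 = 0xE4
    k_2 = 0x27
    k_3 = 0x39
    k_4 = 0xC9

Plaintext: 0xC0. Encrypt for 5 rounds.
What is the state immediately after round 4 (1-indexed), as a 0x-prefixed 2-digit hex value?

s_0 = plaintext = 0xC0
s_1 = Round(s_0, k_0) = 0x00
s_2 = Round(s_1, k_1) = 0x09
s_3 = Round(s_2, k_2) = 0x9F
s_4 = Round(s_3, k_3) = 0xFD
s_5 = Round(s_4, k_4) = 0xD6

0xFD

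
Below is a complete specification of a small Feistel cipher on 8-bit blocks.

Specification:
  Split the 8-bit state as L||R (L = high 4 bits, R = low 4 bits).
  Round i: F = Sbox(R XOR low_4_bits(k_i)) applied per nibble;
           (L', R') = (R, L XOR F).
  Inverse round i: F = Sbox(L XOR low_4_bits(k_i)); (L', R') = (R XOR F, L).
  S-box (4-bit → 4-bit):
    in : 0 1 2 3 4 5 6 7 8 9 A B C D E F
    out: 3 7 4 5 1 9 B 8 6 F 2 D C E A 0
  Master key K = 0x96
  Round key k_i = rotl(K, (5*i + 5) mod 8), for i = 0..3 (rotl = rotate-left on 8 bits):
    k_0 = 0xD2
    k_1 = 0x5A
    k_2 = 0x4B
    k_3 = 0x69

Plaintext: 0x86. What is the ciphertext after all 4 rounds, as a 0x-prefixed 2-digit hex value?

s_0 = plaintext = 0x86
s_1 = Round(s_0, k_0) = 0x69
s_2 = Round(s_1, k_1) = 0x93
s_3 = Round(s_2, k_2) = 0x3F
s_4 = Round(s_3, k_3) = 0xF8

0xF8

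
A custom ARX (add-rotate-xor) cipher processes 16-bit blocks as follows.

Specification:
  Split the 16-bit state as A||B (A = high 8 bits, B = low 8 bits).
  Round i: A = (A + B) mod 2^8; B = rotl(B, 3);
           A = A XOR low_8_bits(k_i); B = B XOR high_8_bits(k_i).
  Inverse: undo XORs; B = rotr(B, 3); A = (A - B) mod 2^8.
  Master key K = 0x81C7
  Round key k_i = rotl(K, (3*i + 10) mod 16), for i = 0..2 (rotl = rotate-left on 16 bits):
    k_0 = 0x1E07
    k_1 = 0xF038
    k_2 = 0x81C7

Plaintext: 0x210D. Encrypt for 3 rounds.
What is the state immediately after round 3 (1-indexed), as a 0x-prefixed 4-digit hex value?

0x2D9B

s_0 = plaintext = 0x210D
s_1 = Round(s_0, k_0) = 0x2976
s_2 = Round(s_1, k_1) = 0xA743
s_3 = Round(s_2, k_2) = 0x2D9B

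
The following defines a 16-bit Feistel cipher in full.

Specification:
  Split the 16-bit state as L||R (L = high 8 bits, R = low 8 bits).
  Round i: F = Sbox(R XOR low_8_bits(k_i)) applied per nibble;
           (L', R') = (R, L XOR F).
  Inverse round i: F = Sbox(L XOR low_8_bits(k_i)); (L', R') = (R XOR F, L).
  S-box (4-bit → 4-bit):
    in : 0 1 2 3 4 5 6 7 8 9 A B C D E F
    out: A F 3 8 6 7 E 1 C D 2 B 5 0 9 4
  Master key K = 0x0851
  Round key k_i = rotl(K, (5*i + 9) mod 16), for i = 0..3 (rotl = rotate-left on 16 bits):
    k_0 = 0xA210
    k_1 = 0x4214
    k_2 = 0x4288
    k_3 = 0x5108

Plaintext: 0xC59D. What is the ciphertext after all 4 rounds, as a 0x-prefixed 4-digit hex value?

0x97B6

s_0 = plaintext = 0xC59D
s_1 = Round(s_0, k_0) = 0x9D05
s_2 = Round(s_1, k_1) = 0x0562
s_3 = Round(s_2, k_2) = 0x6297
s_4 = Round(s_3, k_3) = 0x97B6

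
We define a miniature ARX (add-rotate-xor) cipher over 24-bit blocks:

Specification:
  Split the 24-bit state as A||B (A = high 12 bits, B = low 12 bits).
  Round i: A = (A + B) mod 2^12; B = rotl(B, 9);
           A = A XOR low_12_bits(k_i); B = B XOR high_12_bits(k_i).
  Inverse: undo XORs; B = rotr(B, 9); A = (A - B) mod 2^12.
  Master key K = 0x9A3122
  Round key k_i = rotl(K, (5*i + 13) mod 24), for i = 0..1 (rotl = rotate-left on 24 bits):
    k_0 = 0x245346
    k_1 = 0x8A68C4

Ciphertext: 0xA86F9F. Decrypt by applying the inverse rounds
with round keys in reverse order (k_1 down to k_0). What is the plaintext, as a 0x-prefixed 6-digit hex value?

s_0 = ciphertext = 0xA86F9F
s_1 = InvRound(s_0, k_1) = 0x8779CB
s_2 = InvRound(s_1, k_0) = 0xEBCC75

0xEBCC75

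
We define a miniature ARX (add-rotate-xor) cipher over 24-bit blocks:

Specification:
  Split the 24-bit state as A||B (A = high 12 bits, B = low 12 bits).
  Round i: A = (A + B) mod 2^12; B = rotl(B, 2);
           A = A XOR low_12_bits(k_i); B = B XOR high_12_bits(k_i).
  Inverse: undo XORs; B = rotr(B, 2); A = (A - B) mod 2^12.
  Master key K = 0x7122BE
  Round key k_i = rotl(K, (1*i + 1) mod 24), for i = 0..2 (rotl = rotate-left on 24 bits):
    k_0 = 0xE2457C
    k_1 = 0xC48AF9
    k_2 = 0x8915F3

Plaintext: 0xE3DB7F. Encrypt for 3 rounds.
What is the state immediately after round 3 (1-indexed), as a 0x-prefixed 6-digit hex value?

s_0 = plaintext = 0xE3DB7F
s_1 = Round(s_0, k_0) = 0xCC03DA
s_2 = Round(s_1, k_1) = 0xA63320
s_3 = Round(s_2, k_2) = 0x870411

0x870411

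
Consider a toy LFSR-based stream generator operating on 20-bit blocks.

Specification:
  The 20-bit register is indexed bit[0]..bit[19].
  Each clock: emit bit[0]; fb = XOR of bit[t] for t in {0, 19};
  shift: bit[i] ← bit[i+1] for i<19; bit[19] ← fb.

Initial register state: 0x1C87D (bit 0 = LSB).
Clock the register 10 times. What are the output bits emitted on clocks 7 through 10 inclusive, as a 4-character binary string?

1000

reg_0 = 0x1C87D
clock 1: out=1, reg = 0x8E43E
clock 2: out=0, reg = 0xC721F
clock 3: out=1, reg = 0x6390F
clock 4: out=1, reg = 0xB1C87
clock 5: out=1, reg = 0x58E43
clock 6: out=1, reg = 0xAC721
clock 7: out=1, reg = 0x56390
clock 8: out=0, reg = 0x2B1C8
clock 9: out=0, reg = 0x158E4
clock 10: out=0, reg = 0x0AC72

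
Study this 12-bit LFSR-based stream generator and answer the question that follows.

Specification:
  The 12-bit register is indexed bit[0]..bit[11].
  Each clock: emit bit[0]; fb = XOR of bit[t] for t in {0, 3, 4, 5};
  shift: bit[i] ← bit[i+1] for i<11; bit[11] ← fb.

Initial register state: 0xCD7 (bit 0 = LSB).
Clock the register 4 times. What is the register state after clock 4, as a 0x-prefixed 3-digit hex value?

reg_0 = 0xCD7
clock 1: out=1, reg = 0x66B
clock 2: out=1, reg = 0xB35
clock 3: out=1, reg = 0xD9A
clock 4: out=0, reg = 0x6CD

0x6CD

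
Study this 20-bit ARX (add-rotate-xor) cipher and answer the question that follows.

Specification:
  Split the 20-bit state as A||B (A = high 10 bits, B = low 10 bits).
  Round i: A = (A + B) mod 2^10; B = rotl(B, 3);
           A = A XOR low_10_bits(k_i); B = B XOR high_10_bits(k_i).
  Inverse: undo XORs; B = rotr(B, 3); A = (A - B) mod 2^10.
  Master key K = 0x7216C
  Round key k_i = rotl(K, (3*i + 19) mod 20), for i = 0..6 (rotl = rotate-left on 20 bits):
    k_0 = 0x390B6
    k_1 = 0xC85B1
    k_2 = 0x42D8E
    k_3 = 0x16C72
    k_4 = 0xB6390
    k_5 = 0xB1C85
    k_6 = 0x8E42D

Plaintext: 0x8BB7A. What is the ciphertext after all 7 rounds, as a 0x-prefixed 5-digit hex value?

s_0 = plaintext = 0x8BB7A
s_1 = Round(s_0, k_0) = 0x47B32
s_2 = Round(s_1, k_1) = 0x786B7
s_3 = Round(s_2, k_2) = 0x458B6
s_4 = Round(s_3, k_3) = 0x6F9EA
s_5 = Round(s_4, k_4) = 0x0E18B
s_6 = Round(s_5, k_5) = 0x51A9C
s_7 = Round(s_6, k_6) = 0xF3EDC

0xF3EDC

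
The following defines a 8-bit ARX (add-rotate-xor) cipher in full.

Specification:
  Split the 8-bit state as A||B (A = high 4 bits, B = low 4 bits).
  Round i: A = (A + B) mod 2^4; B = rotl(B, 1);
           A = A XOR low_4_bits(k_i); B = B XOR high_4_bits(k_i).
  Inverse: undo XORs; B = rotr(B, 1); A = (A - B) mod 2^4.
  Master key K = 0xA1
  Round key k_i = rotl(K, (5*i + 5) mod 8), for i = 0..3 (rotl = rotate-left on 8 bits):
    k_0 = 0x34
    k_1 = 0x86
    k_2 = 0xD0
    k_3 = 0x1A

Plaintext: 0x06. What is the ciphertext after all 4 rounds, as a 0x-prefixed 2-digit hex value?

s_0 = plaintext = 0x06
s_1 = Round(s_0, k_0) = 0x2F
s_2 = Round(s_1, k_1) = 0x77
s_3 = Round(s_2, k_2) = 0xE3
s_4 = Round(s_3, k_3) = 0xB7

0xB7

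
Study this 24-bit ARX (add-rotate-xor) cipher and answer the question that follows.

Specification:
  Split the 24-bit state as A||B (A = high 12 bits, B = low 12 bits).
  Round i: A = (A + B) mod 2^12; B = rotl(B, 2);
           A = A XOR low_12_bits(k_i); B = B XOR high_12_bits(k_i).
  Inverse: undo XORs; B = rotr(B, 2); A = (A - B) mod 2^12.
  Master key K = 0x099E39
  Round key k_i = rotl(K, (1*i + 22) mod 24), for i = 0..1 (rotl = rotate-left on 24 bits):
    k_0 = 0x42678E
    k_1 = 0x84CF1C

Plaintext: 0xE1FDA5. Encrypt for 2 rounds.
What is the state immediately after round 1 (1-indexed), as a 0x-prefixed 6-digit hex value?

0xC4A2B1

s_0 = plaintext = 0xE1FDA5
s_1 = Round(s_0, k_0) = 0xC4A2B1
s_2 = Round(s_1, k_1) = 0x1E7288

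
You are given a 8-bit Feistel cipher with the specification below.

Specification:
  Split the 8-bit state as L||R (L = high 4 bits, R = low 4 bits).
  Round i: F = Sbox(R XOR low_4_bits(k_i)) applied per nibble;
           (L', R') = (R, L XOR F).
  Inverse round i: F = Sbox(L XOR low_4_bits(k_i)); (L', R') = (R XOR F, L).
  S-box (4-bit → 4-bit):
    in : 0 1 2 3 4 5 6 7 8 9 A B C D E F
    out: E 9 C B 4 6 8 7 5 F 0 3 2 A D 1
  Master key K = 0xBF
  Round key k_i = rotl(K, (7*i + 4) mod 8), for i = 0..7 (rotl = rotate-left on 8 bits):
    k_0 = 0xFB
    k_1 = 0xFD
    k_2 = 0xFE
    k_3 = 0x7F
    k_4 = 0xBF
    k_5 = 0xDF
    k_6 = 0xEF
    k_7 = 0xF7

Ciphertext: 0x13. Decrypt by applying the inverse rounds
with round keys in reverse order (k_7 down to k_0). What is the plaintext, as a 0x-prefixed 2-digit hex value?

0x89

s_0 = ciphertext = 0x13
s_1 = InvRound(s_0, k_7) = 0xB1
s_2 = InvRound(s_1, k_6) = 0x5B
s_3 = InvRound(s_2, k_5) = 0xB5
s_4 = InvRound(s_3, k_4) = 0x1B
s_5 = InvRound(s_4, k_3) = 0x61
s_6 = InvRound(s_5, k_2) = 0x46
s_7 = InvRound(s_6, k_1) = 0x94
s_8 = InvRound(s_7, k_0) = 0x89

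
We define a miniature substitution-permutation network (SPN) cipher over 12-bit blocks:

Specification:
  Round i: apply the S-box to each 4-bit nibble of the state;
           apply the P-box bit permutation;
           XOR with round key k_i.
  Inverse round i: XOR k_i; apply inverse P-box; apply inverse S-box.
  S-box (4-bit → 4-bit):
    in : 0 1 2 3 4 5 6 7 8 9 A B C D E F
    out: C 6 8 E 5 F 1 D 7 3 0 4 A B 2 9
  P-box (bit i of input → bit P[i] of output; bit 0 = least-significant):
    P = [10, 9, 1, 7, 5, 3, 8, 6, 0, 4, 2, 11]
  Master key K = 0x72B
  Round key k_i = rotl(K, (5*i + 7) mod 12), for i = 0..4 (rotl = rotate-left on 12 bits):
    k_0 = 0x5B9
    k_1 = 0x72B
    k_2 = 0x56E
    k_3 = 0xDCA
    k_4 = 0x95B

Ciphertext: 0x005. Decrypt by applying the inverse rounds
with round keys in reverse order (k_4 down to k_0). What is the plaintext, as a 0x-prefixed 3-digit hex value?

s_0 = ciphertext = 0x005
s_1 = InvRound(s_0, k_4) = 0x33B
s_2 = InvRound(s_1, k_3) = 0xDFD
s_3 = InvRound(s_2, k_2) = 0xDA0
s_4 = InvRound(s_3, k_1) = 0xFE3
s_5 = InvRound(s_4, k_0) = 0xCC1

0xCC1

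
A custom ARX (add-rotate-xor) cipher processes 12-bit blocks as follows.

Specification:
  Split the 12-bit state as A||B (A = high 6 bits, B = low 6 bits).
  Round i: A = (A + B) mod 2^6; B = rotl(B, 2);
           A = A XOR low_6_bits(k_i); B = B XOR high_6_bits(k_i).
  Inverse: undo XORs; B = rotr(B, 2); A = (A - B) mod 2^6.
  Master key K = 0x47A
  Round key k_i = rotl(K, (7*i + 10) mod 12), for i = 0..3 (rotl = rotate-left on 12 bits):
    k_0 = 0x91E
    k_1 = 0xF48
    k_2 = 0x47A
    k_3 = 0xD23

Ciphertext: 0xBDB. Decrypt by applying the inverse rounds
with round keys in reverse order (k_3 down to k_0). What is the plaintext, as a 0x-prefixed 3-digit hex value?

0xD94

s_0 = ciphertext = 0xBDB
s_1 = InvRound(s_0, k_3) = 0x47B
s_2 = InvRound(s_1, k_2) = 0x06A
s_3 = InvRound(s_2, k_1) = 0x535
s_4 = InvRound(s_3, k_0) = 0xD94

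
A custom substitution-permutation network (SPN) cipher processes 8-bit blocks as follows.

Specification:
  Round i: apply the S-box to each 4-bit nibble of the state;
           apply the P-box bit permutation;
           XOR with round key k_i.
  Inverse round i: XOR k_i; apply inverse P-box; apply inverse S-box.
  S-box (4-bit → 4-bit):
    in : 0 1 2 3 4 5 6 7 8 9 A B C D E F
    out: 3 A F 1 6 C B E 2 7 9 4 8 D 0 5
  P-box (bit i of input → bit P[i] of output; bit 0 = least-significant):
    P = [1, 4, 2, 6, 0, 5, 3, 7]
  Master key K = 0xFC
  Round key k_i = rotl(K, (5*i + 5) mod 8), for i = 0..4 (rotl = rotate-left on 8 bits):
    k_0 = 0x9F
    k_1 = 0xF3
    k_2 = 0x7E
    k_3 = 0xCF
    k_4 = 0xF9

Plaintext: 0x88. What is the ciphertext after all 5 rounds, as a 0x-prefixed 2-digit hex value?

s_0 = plaintext = 0x88
s_1 = Round(s_0, k_0) = 0xAF
s_2 = Round(s_1, k_1) = 0x74
s_3 = Round(s_2, k_2) = 0xC2
s_4 = Round(s_3, k_3) = 0x19
s_5 = Round(s_4, k_4) = 0x4F

0x4F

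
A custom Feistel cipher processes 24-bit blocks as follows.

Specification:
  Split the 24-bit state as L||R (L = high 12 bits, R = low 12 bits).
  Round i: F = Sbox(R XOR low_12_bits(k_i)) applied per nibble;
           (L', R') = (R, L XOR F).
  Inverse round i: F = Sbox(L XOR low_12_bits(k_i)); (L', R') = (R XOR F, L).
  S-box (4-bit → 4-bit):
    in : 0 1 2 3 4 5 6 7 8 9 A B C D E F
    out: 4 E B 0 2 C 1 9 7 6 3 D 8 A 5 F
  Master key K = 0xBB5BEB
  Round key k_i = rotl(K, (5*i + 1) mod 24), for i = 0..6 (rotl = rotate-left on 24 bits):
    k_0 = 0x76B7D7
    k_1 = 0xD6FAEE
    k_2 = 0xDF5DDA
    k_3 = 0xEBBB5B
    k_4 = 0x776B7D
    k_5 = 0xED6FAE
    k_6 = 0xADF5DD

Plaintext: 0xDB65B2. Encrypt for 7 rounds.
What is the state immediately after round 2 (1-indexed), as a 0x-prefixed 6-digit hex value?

s_0 = plaintext = 0xDB65B2
s_1 = Round(s_0, k_0) = 0x5B26AA
s_2 = Round(s_1, k_1) = 0x6AAD90
s_3 = Round(s_2, k_2) = 0xD90289
s_4 = Round(s_3, k_3) = 0x289B3B
s_5 = Round(s_4, k_4) = 0xB3B6A8
s_6 = Round(s_5, k_5) = 0x6A8D7A
s_7 = Round(s_6, k_6) = 0xD7A191

0x6AAD90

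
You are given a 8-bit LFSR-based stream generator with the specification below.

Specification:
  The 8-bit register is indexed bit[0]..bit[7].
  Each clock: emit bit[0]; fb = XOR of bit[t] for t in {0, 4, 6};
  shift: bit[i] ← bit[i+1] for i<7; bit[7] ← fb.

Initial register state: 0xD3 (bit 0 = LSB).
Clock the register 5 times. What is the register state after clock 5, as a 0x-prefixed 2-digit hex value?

0x4E

reg_0 = 0xD3
clock 1: out=1, reg = 0xE9
clock 2: out=1, reg = 0x74
clock 3: out=0, reg = 0x3A
clock 4: out=0, reg = 0x9D
clock 5: out=1, reg = 0x4E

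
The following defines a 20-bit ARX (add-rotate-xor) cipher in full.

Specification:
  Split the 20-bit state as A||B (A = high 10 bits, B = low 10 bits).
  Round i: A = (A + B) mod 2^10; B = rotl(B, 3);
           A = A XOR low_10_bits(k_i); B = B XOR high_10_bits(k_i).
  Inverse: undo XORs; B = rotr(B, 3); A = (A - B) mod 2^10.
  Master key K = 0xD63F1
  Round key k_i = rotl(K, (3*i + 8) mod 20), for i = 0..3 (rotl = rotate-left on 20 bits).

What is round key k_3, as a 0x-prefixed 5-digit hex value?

K = 0xD63F1
k_0 = rotl(K, (3*0+8) mod 20) = rotl(K, 8) = 0x3F1D6
k_1 = rotl(K, (3*1+8) mod 20) = rotl(K, 11) = 0xF8EB1
k_2 = rotl(K, (3*2+8) mod 20) = rotl(K, 14) = 0xC758F
k_3 = rotl(K, (3*3+8) mod 20) = rotl(K, 17) = 0x3AC7E

0x3AC7E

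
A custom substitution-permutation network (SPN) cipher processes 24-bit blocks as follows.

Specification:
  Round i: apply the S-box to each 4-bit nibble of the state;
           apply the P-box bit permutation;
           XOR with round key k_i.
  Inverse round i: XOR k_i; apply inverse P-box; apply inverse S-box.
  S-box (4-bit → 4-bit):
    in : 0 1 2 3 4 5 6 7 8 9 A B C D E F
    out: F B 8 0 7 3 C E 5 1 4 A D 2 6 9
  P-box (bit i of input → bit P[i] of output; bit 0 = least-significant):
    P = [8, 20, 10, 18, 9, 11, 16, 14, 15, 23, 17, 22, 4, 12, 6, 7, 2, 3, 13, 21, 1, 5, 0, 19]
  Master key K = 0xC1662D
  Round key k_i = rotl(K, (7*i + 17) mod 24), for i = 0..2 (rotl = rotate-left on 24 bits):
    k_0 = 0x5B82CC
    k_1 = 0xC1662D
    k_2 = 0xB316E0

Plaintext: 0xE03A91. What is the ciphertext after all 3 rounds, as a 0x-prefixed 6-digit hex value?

0xCAE386

s_0 = plaintext = 0xE03A91
s_1 = Round(s_0, k_0) = 0x6DA1E1
s_2 = Round(s_1, k_1) = 0x1CEF64
s_3 = Round(s_2, k_2) = 0xCAE386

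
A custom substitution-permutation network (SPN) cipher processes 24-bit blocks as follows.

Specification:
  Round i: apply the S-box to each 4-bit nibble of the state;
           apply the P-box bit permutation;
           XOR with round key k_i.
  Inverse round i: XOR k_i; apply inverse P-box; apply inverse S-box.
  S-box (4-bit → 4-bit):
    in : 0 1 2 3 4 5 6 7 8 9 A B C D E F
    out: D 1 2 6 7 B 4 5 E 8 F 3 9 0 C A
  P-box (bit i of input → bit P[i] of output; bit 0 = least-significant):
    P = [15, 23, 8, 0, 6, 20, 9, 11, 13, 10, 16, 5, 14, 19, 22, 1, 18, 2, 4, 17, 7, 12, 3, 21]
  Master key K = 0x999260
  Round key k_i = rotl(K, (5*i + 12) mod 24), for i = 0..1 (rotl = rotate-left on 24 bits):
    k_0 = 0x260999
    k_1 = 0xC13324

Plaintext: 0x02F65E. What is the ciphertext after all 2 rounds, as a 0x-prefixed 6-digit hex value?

0x925AC2

s_0 = plaintext = 0x02F65E
s_1 = Round(s_0, k_0) = 0x1F0056
s_2 = Round(s_1, k_1) = 0x925AC2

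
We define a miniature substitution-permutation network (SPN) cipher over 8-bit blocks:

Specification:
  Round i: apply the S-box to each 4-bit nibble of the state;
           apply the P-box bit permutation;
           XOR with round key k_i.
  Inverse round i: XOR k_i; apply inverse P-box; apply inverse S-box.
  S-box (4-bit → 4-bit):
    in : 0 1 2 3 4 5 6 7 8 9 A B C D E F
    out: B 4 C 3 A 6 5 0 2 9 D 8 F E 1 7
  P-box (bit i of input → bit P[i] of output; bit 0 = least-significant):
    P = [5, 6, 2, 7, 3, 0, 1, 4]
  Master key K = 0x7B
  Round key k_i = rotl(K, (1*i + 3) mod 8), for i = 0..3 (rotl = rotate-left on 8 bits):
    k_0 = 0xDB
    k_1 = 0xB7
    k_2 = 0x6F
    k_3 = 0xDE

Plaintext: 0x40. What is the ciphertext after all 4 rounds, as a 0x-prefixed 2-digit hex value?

s_0 = plaintext = 0x40
s_1 = Round(s_0, k_0) = 0x2A
s_2 = Round(s_1, k_1) = 0x01
s_3 = Round(s_2, k_2) = 0x72
s_4 = Round(s_3, k_3) = 0x5A

0x5A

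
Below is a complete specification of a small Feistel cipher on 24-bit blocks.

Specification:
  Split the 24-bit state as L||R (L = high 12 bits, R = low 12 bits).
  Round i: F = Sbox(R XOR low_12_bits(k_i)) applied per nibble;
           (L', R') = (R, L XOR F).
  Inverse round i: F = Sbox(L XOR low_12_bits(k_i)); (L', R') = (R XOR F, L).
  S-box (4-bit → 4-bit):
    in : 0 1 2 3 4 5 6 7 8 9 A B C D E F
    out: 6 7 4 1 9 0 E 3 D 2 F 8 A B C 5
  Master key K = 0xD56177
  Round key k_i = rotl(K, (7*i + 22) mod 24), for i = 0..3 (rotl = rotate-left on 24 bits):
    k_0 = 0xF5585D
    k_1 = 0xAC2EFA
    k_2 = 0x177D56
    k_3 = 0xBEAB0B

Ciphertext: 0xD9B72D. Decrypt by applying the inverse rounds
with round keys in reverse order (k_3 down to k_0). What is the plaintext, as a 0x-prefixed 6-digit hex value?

0x8126E4

s_0 = ciphertext = 0xD9B72D
s_1 = InvRound(s_0, k_3) = 0x90BD9B
s_2 = InvRound(s_1, k_2) = 0x49090B
s_3 = InvRound(s_2, k_1) = 0x6E4490
s_4 = InvRound(s_3, k_0) = 0x8126E4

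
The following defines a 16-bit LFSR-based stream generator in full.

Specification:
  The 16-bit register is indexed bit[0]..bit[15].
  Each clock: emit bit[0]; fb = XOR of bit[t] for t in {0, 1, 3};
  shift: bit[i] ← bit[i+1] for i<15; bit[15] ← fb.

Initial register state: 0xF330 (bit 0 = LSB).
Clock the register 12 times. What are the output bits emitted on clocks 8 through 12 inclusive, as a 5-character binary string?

reg_0 = 0xF330
clock 1: out=0, reg = 0x7998
clock 2: out=0, reg = 0xBCCC
clock 3: out=0, reg = 0xDE66
clock 4: out=0, reg = 0xEF33
clock 5: out=1, reg = 0x7799
clock 6: out=1, reg = 0x3BCC
clock 7: out=0, reg = 0x9DE6
clock 8: out=0, reg = 0xCEF3
clock 9: out=1, reg = 0x6779
clock 10: out=1, reg = 0x33BC
clock 11: out=0, reg = 0x99DE
clock 12: out=0, reg = 0x4CEF

01100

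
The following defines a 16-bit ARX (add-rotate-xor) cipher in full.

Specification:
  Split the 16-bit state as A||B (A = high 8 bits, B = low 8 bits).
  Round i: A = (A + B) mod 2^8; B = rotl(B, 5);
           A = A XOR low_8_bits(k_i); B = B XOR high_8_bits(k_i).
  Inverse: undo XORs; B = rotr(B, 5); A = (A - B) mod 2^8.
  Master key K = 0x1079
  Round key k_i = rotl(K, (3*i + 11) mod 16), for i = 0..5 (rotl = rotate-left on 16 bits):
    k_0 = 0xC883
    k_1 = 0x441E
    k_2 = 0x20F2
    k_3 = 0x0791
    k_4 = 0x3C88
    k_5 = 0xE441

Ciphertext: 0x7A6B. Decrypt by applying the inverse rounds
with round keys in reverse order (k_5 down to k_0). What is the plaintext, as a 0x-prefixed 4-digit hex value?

0x6C47

s_0 = ciphertext = 0x7A6B
s_1 = InvRound(s_0, k_5) = 0xBF7C
s_2 = InvRound(s_1, k_4) = 0x3502
s_3 = InvRound(s_2, k_3) = 0x7C28
s_4 = InvRound(s_3, k_2) = 0x4E40
s_5 = InvRound(s_4, k_1) = 0x3020
s_6 = InvRound(s_5, k_0) = 0x6C47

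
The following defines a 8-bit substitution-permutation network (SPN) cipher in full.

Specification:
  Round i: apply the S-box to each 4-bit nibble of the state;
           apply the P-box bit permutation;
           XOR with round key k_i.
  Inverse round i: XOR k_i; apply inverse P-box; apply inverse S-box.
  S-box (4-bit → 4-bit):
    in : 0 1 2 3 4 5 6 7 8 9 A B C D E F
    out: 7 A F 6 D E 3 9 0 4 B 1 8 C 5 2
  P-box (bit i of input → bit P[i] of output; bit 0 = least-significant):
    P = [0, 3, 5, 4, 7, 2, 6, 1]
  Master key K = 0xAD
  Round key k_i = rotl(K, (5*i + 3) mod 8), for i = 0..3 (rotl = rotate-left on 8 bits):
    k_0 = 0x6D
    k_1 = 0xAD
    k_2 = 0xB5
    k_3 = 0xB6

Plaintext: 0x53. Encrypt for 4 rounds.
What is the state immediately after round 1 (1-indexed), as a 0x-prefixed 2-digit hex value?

s_0 = plaintext = 0x53
s_1 = Round(s_0, k_0) = 0x03
s_2 = Round(s_1, k_1) = 0x41
s_3 = Round(s_2, k_2) = 0x6F
s_4 = Round(s_3, k_3) = 0x3A

0x03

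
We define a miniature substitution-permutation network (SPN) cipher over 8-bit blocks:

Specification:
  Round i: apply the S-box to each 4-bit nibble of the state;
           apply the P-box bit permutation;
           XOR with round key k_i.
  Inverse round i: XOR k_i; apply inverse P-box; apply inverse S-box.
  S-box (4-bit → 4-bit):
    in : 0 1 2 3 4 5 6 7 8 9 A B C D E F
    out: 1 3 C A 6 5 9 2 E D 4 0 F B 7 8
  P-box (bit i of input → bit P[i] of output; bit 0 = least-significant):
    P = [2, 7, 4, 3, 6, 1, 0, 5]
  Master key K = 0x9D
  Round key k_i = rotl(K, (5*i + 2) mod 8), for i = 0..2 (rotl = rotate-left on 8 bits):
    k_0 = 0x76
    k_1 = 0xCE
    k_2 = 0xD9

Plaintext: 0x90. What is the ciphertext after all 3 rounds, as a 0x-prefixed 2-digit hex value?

s_0 = plaintext = 0x90
s_1 = Round(s_0, k_0) = 0x13
s_2 = Round(s_1, k_1) = 0x04
s_3 = Round(s_2, k_2) = 0x09

0x09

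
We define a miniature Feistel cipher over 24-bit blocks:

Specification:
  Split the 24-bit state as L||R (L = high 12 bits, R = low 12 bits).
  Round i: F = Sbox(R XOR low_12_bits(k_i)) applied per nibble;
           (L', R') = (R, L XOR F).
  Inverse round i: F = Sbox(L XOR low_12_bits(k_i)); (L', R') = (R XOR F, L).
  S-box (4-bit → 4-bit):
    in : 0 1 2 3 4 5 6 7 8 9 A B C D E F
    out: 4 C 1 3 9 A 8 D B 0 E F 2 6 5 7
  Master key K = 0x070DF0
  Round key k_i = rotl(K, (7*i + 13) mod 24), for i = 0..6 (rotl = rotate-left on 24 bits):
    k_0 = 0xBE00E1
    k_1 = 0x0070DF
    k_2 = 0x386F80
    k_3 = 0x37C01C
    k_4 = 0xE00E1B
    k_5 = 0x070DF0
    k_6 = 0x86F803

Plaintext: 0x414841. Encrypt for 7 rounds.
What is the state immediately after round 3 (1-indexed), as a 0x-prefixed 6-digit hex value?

s_0 = plaintext = 0x414841
s_1 = Round(s_0, k_0) = 0x841FF0
s_2 = Round(s_1, k_1) = 0xFF0F56
s_3 = Round(s_2, k_2) = 0xF56B98
s_4 = Round(s_3, k_3) = 0xB980EF
s_5 = Round(s_4, k_4) = 0x0EFEE1
s_6 = Round(s_5, k_5) = 0xEE1323
s_7 = Round(s_6, k_6) = 0x3231F5

0xF56B98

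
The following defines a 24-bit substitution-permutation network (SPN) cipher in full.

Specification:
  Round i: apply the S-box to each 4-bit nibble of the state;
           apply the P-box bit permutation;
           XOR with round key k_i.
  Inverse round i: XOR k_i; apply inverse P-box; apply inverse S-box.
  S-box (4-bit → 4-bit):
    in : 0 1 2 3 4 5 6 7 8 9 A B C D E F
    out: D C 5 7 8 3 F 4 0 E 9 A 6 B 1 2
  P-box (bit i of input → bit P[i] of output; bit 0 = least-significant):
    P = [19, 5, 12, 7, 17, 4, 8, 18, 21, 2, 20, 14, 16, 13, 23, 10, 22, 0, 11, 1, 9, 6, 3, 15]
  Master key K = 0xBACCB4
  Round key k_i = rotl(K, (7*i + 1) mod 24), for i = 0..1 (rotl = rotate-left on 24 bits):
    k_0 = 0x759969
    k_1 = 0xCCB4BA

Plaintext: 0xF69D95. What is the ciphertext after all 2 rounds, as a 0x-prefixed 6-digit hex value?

s_0 = plaintext = 0xF69D95
s_1 = Round(s_0, k_0) = 0x99F41E
s_2 = Round(s_1, k_1) = 0xC05DF1

0xC05DF1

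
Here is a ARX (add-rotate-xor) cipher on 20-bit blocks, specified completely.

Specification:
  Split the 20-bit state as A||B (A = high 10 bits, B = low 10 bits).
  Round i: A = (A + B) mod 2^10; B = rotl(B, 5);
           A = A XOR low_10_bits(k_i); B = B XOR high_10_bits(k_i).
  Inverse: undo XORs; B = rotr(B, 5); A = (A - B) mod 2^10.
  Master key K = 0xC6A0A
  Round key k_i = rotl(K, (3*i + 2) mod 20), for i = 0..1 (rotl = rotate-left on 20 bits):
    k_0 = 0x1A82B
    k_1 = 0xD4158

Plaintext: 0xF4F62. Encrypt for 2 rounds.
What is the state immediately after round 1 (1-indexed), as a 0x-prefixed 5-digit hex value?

s_0 = plaintext = 0xF4F62
s_1 = Round(s_0, k_0) = 0xC7831
s_2 = Round(s_1, k_1) = 0x85D71

0xC7831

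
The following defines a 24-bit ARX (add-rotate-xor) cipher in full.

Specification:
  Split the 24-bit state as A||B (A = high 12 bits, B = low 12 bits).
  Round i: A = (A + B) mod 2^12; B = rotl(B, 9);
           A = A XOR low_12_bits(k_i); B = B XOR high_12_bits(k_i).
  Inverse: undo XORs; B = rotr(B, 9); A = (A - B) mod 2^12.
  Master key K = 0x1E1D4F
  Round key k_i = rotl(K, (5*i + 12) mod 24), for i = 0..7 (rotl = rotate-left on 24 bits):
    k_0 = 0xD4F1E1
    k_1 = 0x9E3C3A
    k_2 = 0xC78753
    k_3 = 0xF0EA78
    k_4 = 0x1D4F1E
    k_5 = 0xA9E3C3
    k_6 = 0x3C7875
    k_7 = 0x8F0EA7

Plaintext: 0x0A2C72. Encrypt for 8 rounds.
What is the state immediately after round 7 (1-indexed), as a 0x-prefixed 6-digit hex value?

0x2418C3

s_0 = plaintext = 0x0A2C72
s_1 = Round(s_0, k_0) = 0xCF58C1
s_2 = Round(s_1, k_1) = 0x98CAFB
s_3 = Round(s_2, k_2) = 0x3D4B27
s_4 = Round(s_3, k_3) = 0x48306A
s_5 = Round(s_4, k_4) = 0xBF35D9
s_6 = Round(s_5, k_5) = 0x20F825
s_7 = Round(s_6, k_6) = 0x2418C3
s_8 = Round(s_7, k_7) = 0x5A3FE8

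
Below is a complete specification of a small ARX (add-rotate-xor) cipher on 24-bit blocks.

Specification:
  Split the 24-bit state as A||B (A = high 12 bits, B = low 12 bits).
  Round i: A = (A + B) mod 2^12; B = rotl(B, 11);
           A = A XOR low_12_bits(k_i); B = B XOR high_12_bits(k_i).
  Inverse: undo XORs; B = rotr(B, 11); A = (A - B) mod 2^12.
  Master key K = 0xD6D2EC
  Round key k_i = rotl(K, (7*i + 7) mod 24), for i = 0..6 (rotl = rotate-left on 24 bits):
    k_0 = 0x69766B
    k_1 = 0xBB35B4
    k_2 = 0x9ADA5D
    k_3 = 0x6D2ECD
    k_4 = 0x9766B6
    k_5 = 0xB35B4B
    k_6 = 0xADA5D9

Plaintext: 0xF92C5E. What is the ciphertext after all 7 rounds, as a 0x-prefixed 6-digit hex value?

0x45B382

s_0 = plaintext = 0xF92C5E
s_1 = Round(s_0, k_0) = 0xD9B0B8
s_2 = Round(s_1, k_1) = 0xBE7BEF
s_3 = Round(s_2, k_2) = 0xD8B45A
s_4 = Round(s_3, k_3) = 0xF284FF
s_5 = Round(s_4, k_4) = 0x291309
s_6 = Round(s_5, k_5) = 0xED12B1
s_7 = Round(s_6, k_6) = 0x45B382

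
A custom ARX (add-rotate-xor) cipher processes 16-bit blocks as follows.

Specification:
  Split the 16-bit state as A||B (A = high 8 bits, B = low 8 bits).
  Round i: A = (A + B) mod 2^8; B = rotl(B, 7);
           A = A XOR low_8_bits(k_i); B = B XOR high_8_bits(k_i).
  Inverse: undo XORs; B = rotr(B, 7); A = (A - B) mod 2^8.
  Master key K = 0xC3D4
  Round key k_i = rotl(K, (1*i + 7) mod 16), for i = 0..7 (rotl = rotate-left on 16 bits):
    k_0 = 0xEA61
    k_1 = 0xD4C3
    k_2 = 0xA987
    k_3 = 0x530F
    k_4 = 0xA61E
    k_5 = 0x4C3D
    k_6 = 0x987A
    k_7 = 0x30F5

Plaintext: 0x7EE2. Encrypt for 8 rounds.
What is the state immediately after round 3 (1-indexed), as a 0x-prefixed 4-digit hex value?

s_0 = plaintext = 0x7EE2
s_1 = Round(s_0, k_0) = 0x019B
s_2 = Round(s_1, k_1) = 0x5F19
s_3 = Round(s_2, k_2) = 0xFF25
s_4 = Round(s_3, k_3) = 0x2BC1
s_5 = Round(s_4, k_4) = 0xF246
s_6 = Round(s_5, k_5) = 0x056F
s_7 = Round(s_6, k_6) = 0x0E2F
s_8 = Round(s_7, k_7) = 0xC8A7

0xFF25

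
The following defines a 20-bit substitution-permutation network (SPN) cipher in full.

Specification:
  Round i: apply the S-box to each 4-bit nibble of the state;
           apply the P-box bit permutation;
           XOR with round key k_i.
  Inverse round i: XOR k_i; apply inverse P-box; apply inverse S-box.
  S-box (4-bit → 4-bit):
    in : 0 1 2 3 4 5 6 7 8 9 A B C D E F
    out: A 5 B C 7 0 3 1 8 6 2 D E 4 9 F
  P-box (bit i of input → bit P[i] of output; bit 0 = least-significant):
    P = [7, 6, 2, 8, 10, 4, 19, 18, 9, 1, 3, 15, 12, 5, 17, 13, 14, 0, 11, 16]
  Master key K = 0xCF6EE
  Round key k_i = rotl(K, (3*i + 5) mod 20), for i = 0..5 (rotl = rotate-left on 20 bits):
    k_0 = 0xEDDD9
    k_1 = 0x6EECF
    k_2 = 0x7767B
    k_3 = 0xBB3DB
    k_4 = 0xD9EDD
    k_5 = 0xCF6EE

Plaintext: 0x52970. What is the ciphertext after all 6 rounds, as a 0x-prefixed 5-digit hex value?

s_0 = plaintext = 0x52970
s_1 = Round(s_0, k_0) = 0xEE8B3
s_2 = Round(s_1, k_1) = 0xB1BCB
s_3 = Round(s_2, k_2) = 0x8ADE7
s_4 = Round(s_3, k_3) = 0xEB773
s_5 = Round(s_4, k_4) = 0xEE9D9
s_6 = Round(s_5, k_5) = 0x586A0

0x586A0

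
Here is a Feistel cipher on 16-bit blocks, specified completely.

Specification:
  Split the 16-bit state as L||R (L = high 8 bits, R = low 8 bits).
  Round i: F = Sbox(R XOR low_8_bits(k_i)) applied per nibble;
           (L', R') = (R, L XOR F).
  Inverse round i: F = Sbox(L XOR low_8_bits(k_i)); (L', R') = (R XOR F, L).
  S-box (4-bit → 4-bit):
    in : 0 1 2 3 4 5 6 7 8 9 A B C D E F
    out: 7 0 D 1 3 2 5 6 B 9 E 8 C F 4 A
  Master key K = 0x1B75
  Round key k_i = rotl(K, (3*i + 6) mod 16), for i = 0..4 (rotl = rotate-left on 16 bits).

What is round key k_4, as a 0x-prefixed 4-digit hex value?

K = 0x1B75
k_0 = rotl(K, (3*0+6) mod 16) = rotl(K, 6) = 0xDD46
k_1 = rotl(K, (3*1+6) mod 16) = rotl(K, 9) = 0xEA36
k_2 = rotl(K, (3*2+6) mod 16) = rotl(K, 12) = 0x51B7
k_3 = rotl(K, (3*3+6) mod 16) = rotl(K, 15) = 0x8DBA
k_4 = rotl(K, (3*4+6) mod 16) = rotl(K, 2) = 0x6DD4

0x6DD4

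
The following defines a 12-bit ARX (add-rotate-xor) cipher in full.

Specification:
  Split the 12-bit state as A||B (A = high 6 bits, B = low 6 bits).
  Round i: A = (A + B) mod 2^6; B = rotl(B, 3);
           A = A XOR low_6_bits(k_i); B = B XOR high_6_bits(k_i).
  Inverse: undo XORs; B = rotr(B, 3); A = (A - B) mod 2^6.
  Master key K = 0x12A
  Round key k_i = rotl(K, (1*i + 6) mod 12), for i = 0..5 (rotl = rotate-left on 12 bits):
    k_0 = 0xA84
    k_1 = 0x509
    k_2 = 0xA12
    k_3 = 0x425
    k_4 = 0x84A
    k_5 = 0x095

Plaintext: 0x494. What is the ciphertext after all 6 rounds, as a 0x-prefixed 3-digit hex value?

0xC4E

s_0 = plaintext = 0x494
s_1 = Round(s_0, k_0) = 0x888
s_2 = Round(s_1, k_1) = 0x8D5
s_3 = Round(s_2, k_2) = 0xA82
s_4 = Round(s_3, k_3) = 0x240
s_5 = Round(s_4, k_4) = 0x0E1
s_6 = Round(s_5, k_5) = 0xC4E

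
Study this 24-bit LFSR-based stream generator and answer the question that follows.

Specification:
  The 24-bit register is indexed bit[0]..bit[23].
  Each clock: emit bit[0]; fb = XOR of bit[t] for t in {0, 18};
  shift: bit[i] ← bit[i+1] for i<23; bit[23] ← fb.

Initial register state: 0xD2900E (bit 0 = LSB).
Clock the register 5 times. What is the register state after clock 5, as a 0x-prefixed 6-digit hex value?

reg_0 = 0xD2900E
clock 1: out=0, reg = 0x694807
clock 2: out=1, reg = 0xB4A403
clock 3: out=1, reg = 0x5A5201
clock 4: out=1, reg = 0xAD2900
clock 5: out=0, reg = 0xD69480

0xD69480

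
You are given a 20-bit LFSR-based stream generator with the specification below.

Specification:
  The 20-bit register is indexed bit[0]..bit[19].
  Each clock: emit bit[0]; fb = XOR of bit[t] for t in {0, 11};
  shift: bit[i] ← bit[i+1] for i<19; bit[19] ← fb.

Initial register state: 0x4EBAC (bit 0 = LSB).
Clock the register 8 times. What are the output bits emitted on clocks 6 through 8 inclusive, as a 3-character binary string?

101

reg_0 = 0x4EBAC
clock 1: out=0, reg = 0xA75D6
clock 2: out=0, reg = 0x53AEB
clock 3: out=1, reg = 0x29D75
clock 4: out=1, reg = 0x14EBA
clock 5: out=0, reg = 0x8A75D
clock 6: out=1, reg = 0xC53AE
clock 7: out=0, reg = 0x629D7
clock 8: out=1, reg = 0x314EB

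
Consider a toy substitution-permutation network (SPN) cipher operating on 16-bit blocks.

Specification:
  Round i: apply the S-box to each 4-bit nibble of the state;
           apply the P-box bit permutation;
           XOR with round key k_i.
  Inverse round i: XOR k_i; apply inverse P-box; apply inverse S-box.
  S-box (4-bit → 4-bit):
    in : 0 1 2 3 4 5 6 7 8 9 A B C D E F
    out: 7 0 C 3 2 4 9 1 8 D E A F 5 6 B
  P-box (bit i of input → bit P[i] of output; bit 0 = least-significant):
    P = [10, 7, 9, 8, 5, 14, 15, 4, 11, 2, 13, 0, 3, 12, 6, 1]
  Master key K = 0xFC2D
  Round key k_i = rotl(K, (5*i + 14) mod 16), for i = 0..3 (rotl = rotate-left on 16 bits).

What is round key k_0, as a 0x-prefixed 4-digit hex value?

0x7F0B

K = 0xFC2D
k_0 = rotl(K, (5*0+14) mod 16) = rotl(K, 14) = 0x7F0B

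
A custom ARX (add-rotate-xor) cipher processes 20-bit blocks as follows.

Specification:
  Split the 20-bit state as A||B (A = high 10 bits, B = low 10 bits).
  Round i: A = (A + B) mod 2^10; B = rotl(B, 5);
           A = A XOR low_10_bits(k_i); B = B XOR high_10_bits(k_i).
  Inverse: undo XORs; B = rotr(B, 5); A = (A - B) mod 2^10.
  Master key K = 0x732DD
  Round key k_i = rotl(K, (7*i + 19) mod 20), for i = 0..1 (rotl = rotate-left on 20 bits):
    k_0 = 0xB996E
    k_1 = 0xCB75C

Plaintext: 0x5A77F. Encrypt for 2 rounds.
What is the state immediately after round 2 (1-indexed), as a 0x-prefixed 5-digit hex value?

0x7FC85

s_0 = plaintext = 0x5A77F
s_1 = Round(s_0, k_0) = 0x6191D
s_2 = Round(s_1, k_1) = 0x7FC85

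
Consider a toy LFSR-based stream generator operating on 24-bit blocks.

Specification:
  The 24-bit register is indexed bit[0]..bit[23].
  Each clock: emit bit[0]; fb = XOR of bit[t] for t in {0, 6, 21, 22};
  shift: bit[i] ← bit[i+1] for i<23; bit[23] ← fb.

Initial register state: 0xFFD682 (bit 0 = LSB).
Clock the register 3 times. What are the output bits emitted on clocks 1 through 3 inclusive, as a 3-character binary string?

010

reg_0 = 0xFFD682
clock 1: out=0, reg = 0x7FEB41
clock 2: out=1, reg = 0x3FF5A0
clock 3: out=0, reg = 0x9FFAD0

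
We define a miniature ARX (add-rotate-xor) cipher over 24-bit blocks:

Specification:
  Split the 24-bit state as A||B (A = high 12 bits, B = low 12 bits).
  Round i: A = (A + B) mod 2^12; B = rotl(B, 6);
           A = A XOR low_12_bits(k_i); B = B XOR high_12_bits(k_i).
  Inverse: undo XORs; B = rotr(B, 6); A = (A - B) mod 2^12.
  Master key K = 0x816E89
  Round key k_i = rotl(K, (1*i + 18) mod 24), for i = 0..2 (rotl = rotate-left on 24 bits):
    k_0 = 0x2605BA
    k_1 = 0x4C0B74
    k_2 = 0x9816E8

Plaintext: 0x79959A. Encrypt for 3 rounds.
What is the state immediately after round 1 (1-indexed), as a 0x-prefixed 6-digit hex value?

s_0 = plaintext = 0x79959A
s_1 = Round(s_0, k_0) = 0x8894F6
s_2 = Round(s_1, k_1) = 0x60B953
s_3 = Round(s_2, k_2) = 0x9B6D64

0x8894F6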